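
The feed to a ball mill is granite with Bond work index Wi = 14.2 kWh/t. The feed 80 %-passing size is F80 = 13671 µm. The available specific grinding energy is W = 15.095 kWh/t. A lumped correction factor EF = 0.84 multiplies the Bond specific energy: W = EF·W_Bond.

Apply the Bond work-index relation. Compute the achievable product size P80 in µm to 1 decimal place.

W = 10·Wi·[P80^(−½) − F80^(−½)]
W_Bond = W / EF = 15.095 / 0.84 = 17.9702 kWh/t
⇒ 1/√P80 = W_Bond/(10 Wi) + 1/√F80
  = 17.9702/(10·14.2) + 1/√13671 = 0.126551 + 0.008553 = 0.135104
P80 = (1/0.135104)² = 7.4017² = 54.79 µm

P80 = 54.8 µm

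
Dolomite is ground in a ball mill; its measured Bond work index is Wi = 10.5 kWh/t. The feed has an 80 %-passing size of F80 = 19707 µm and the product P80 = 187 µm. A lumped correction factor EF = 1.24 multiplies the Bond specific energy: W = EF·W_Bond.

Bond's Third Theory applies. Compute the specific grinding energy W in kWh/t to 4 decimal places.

W = 8.5937 kWh/t

Bond: W = 10·Wi·(1/√P80 − 1/√F80)
1/√187 = 0.073127;  1/√19707 = 0.007123
W = 10·10.5·(0.073127 − 0.007123) = 6.9304 kWh/t
With EF = 1.24: W = 6.9304·1.24 = 8.5937 kWh/t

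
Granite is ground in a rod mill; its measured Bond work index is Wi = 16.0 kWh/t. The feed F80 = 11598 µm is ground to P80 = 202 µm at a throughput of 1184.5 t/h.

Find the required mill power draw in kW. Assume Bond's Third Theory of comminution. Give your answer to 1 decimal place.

P = 11574.8 kW

W = 10·Wi·[P80^(−½) − F80^(−½)]
W = 10·16.0·(1/√202 − 1/√11598) = 10·16.0·(0.061074) = 9.7719 kWh/t
Mill draw = 9.7719 × 1184.5 = 11574.8 kW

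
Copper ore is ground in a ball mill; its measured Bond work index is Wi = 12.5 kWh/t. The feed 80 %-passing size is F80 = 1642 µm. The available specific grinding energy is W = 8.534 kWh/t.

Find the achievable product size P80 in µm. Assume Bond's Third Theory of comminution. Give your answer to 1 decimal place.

W = 10·Wi·[P80^(−½) − F80^(−½)]
⇒ 1/√P80 = W/(10 Wi) + 1/√F80
  = 8.5340/(10·12.5) + 1/√1642 = 0.068272 + 0.024678 = 0.092950
P80 = (1/0.092950)² = 10.7584² = 115.74 µm

P80 = 115.7 µm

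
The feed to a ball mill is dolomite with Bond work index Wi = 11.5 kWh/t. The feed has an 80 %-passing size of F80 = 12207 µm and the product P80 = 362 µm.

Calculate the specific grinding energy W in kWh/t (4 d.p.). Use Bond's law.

W = 5.0034 kWh/t

Bond:  W = 10 Wi (1/√P − 1/√F)
1/√362 = 0.052559;  1/√12207 = 0.009051
W = 10·11.5·(0.052559 − 0.009051) = 5.0034 kWh/t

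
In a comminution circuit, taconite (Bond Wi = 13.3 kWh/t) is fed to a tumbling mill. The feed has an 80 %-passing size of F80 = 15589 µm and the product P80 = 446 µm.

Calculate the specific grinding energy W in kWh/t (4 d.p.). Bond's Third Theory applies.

Bond: W = 10·Wi·(1/√P80 − 1/√F80)
1/√446 = 0.047351;  1/√15589 = 0.008009
W = 10·13.3·(0.047351 − 0.008009) = 5.2325 kWh/t

W = 5.2325 kWh/t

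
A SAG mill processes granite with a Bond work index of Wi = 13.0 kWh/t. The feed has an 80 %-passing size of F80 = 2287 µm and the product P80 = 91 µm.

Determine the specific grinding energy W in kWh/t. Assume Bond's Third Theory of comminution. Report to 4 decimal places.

W = 10 Wi (P80^-0.5 − F80^-0.5)
1/√91 = 0.104828;  1/√2287 = 0.020911
W = 10·13.0·(0.104828 − 0.020911) = 10.9093 kWh/t

W = 10.9093 kWh/t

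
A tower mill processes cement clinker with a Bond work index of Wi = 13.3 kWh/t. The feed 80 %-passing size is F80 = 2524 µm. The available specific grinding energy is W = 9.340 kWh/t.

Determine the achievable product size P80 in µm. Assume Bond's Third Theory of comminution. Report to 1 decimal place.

W = 10 Wi (P80^-0.5 − F80^-0.5)
P80^(−½) = W/(10 Wi) + F80^(−½)
  = 9.3400/(10·13.3) + 1/√2524 = 0.070226 + 0.019905 = 0.090130
P80 = (1/0.090130)² = 11.0951² = 123.10 µm

P80 = 123.1 µm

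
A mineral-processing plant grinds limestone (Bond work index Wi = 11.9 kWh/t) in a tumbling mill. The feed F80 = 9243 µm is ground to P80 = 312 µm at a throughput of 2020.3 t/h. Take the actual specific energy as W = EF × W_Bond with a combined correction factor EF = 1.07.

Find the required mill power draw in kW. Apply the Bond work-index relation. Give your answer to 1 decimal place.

P = 11887.9 kW

W = 10·Wi·[P80^(−½) − F80^(−½)]
W = 10·11.9·(1/√312 − 1/√9243) = 10·11.9·(0.046212) = 5.4993 kWh/t
W_actual = 1.07 × 5.4993 = 5.8842 kWh/t
P = W·T = 5.8842·2020.3 = 11887.9 kW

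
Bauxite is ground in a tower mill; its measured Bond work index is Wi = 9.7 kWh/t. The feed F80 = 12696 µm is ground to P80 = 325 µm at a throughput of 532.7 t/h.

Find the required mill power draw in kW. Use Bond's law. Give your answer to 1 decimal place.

P = 2407.7 kW

W = 10 Wi / √P80 − 10 Wi / √F80
W = 10·9.7·(1/√325 − 1/√12696) = 10·9.7·(0.046595) = 4.5197 kWh/t
P = W·T = 4.5197·532.7 = 2407.7 kW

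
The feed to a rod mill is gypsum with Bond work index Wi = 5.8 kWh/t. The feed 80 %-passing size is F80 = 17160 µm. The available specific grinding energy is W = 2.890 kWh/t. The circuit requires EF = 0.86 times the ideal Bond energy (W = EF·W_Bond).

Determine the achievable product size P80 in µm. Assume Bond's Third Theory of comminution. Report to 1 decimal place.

W_Bond = 10·Wi·(1/√P₈₀ − 1/√F₈₀)
W_Bond = W / EF = 2.890 / 0.86 = 3.3605 kWh/t
⇒ 1/√P80 = W_Bond/(10 Wi) + 1/√F80
  = 3.3605/(10·5.8) + 1/√17160 = 0.057939 + 0.007634 = 0.065573
P80 = (1/0.065573)² = 15.2502² = 232.57 µm

P80 = 232.6 µm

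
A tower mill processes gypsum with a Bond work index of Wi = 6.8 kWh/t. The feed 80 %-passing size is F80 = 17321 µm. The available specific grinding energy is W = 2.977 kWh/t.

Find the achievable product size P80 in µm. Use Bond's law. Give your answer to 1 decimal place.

P80 = 378.8 µm

W = 10 Wi (P80^-0.5 − F80^-0.5)
P80^(−½) = W/(10 Wi) + F80^(−½)
  = 2.9770/(10·6.8) + 1/√17321 = 0.043779 + 0.007598 = 0.051378
P80 = (1/0.051378)² = 19.4637² = 378.84 µm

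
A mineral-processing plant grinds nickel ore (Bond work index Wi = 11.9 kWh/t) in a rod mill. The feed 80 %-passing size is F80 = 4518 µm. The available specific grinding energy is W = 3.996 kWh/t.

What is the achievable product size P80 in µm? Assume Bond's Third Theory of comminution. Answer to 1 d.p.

W = 10 Wi / √P80 − 10 Wi / √F80
⇒ 1/√P80 = W/(10·Wi) + 1/√F80
  = 3.9960/(10·11.9) + 1/√4518 = 0.033580 + 0.014877 = 0.048457
P80 = (1/0.048457)² = 20.6368² = 425.88 µm

P80 = 425.9 µm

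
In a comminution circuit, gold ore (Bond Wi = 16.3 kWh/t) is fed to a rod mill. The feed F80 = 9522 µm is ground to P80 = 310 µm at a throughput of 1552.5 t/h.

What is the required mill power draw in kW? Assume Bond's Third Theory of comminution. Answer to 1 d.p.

P = 11779.4 kW

W = 10 Wi / √P80 − 10 Wi / √F80
W = 10·16.3·(1/√310 − 1/√9522) = 10·16.3·(0.046548) = 7.5874 kWh/t
Mill draw = 7.5874 × 1552.5 = 11779.4 kW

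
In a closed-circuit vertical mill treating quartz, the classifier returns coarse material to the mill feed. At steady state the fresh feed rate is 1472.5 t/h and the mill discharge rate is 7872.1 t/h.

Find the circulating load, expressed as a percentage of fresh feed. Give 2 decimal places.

CL = 434.61 %

M = F + R at steady state, so:
R = M − F = 7872.1 − 1472.5 = 6399.6 t/h
CL = 100·R/F = 100·6399.6/1472.5 = 434.61 %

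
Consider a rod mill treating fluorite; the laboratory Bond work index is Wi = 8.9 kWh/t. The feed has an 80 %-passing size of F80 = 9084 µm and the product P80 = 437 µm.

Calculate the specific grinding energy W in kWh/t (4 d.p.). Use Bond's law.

W = 3.3237 kWh/t

W = 10 Wi (P80^-0.5 − F80^-0.5)
1/√437 = 0.047836;  1/√9084 = 0.010492
W = 10·8.9·(0.047836 − 0.010492) = 3.3237 kWh/t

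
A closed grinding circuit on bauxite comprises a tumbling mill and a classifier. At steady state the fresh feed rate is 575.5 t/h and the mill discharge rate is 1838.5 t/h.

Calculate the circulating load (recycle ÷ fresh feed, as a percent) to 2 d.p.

Discharge = new feed + return, hence
R = M − F = 1838.5 − 575.5 = 1263.0 t/h
CL = 100·R/F = 100·1263.0/575.5 = 219.46 %

CL = 219.46 %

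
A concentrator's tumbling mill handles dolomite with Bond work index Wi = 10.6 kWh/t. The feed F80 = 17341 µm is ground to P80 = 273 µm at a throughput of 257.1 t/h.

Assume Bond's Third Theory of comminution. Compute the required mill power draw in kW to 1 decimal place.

Bond: W = 10·Wi·(1/√P80 − 1/√F80)
W = 10·10.6·(1/√273 − 1/√17341) = 10·10.6·(0.052929) = 5.6105 kWh/t
Power = W × throughput = 5.6105 kWh/t × 257.1 t/h = 1442.4 kW

P = 1442.4 kW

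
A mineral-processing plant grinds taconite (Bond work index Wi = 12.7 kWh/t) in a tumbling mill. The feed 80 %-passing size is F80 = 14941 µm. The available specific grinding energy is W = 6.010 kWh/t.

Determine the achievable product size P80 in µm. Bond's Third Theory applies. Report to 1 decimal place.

P80 = 324.6 µm

W = 10·Wi·[P80^(−½) − F80^(−½)]
⇒ 1/√P80 = W/(10·Wi) + 1/√F80
  = 6.0100/(10·12.7) + 1/√14941 = 0.047323 + 0.008181 = 0.055504
P80 = (1/0.055504)² = 18.0168² = 324.60 µm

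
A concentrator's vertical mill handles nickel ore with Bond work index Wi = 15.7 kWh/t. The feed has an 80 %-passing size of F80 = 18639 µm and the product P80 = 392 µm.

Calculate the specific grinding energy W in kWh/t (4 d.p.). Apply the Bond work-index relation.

W = 6.7797 kWh/t

W = 10 Wi / √P80 − 10 Wi / √F80
1/√392 = 0.050508;  1/√18639 = 0.007325
W = 10·15.7·(0.050508 − 0.007325) = 6.7797 kWh/t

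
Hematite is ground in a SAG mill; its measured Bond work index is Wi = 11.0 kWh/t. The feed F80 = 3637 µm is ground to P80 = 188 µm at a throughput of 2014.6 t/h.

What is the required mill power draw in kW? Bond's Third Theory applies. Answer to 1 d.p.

W = 10·Wi·[P80^(−½) − F80^(−½)]
W = 10·11.0·(1/√188 − 1/√3637) = 10·11.0·(0.056351) = 6.1986 kWh/t
P_mill = W·ṁ = 6.1986·2014.6 = 12487.7 kW

P = 12487.7 kW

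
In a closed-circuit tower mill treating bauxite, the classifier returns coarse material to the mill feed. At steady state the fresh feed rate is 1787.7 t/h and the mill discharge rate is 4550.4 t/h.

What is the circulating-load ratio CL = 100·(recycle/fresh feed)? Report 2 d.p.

CL = 154.54 %

M = F + R at steady state, so:
R = M − F = 4550.4 − 1787.7 = 2762.7 t/h
CL = 100·R/F = 100·2762.7/1787.7 = 154.54 %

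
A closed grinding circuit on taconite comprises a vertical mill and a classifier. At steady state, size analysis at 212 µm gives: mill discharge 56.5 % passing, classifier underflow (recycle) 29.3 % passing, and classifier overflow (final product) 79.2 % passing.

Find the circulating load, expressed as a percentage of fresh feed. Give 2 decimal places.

Two-product formula at 212 µm:
(1+r)d = ru + o → r = (o−d)/(d−u)
r = (79.2 − 56.5)/(56.5 − 29.3) = 22.7/27.2 = 0.8346
CL = 100·r = 83.46 %

CL = 83.46 %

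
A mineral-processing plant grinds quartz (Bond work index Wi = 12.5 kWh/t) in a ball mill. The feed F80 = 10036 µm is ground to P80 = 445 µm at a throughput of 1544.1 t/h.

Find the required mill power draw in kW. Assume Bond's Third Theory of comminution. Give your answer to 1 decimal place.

W = 10·Wi·[P80^(−½) − F80^(−½)]
W = 10·12.5·(1/√445 − 1/√10036) = 10·12.5·(0.037422) = 4.6778 kWh/t
Power = W × throughput = 4.6778 kWh/t × 1544.1 t/h = 7223.0 kW

P = 7223.0 kW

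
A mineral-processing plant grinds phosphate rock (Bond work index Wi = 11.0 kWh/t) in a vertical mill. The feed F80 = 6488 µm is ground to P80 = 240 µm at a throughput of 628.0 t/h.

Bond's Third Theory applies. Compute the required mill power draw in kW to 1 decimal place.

W = 10 Wi (P80^-0.5 − F80^-0.5)
W = 10·11.0·(1/√240 − 1/√6488) = 10·11.0·(0.052135) = 5.7348 kWh/t
P_mill = W·ṁ = 5.7348·628.0 = 3601.5 kW

P = 3601.5 kW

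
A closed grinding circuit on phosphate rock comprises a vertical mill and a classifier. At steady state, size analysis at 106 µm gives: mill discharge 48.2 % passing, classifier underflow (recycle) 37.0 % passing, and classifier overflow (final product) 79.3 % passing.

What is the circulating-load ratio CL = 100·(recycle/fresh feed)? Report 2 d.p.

CL = 277.68 %

Two-product formula at 106 µm:
Fd + Rd = Ru + Fo ⇒ R/F = (o−d)/(d−u)
r = (79.3 − 48.2)/(48.2 − 37.0) = 31.1/11.2 = 2.7768
CL = 100·r = 277.68 %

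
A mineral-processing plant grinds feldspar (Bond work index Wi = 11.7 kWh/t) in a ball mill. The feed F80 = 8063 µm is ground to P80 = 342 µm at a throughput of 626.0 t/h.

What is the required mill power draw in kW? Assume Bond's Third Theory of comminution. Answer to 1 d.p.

W = 10 Wi (P80^-0.5 − F80^-0.5)
W = 10·11.7·(1/√342 − 1/√8063) = 10·11.7·(0.042937) = 5.0237 kWh/t
P = W·T = 5.0237·626.0 = 3144.8 kW

P = 3144.8 kW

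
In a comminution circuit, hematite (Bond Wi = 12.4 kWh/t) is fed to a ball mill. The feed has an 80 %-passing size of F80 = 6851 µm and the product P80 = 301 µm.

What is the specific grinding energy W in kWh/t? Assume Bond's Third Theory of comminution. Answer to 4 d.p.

W = 5.6491 kWh/t

W = 10·Wi·[P80^(−½) − F80^(−½)]
1/√301 = 0.057639;  1/√6851 = 0.012082
W = 10·12.4·(0.057639 − 0.012082) = 5.6491 kWh/t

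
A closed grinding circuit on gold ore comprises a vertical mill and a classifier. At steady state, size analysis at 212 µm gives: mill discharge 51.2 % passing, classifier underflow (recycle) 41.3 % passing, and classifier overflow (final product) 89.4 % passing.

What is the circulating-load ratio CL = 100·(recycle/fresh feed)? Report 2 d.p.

CL = 385.86 %

Mass balance on the −212 µm fraction:
d + r·d = r·u + o → r(d−u) = o−d
r = (89.4 − 51.2)/(51.2 − 41.3) = 38.2/9.9 = 3.8586
CL = 100·r = 385.86 %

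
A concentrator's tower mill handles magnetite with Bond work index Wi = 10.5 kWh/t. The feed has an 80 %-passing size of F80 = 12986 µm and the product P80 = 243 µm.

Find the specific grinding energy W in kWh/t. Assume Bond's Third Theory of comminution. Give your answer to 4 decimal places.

W = 10 Wi / √P80 − 10 Wi / √F80
1/√243 = 0.064150;  1/√12986 = 0.008775
W = 10·10.5·(0.064150 − 0.008775) = 5.8143 kWh/t

W = 5.8143 kWh/t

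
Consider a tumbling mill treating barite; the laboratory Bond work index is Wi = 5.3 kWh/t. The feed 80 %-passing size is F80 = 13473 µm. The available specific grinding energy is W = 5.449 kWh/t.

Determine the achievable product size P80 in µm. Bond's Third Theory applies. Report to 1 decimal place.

Bond: W = 10·Wi·(1/√P80 − 1/√F80)
⇒ 1/√P80 = W/(10 Wi) + 1/√F80
  = 5.4490/(10·5.3) + 1/√13473 = 0.102811 + 0.008615 = 0.111427
P80 = (1/0.111427)² = 8.9745² = 80.54 µm

P80 = 80.5 µm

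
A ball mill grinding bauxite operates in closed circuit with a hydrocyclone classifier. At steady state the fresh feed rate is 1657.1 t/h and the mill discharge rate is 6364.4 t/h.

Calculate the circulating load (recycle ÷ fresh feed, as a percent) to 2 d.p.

M = F + R at steady state, so:
R = M − F = 6364.4 − 1657.1 = 4707.3 t/h
CL = 100·R/F = 100·4707.3/1657.1 = 284.07 %

CL = 284.07 %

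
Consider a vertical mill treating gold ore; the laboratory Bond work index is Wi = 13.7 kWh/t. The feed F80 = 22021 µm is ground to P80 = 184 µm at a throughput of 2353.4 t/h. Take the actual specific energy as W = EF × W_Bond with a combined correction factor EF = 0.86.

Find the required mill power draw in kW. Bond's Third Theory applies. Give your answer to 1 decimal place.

P = 18572.7 kW

Bond: W = 10·Wi·(1/√P80 − 1/√F80)
W = 10·13.7·(1/√184 − 1/√22021) = 10·13.7·(0.066982) = 9.1766 kWh/t
W_actual = 0.86 × 9.1766 = 7.8918 kWh/t
P = W·T = 7.8918·2353.4 = 18572.7 kW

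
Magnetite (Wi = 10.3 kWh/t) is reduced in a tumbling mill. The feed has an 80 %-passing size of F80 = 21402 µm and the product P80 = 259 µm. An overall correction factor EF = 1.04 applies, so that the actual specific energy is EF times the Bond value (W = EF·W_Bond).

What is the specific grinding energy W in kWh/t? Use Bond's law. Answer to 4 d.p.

W = 5.9239 kWh/t

W = 10 Wi (1/√P80 − 1/√F80)  [Bond]
1/√259 = 0.062137;  1/√21402 = 0.006836
W = 10·10.3·(0.062137 − 0.006836) = 5.6960 kWh/t
With EF = 1.04: W = 5.6960·1.04 = 5.9239 kWh/t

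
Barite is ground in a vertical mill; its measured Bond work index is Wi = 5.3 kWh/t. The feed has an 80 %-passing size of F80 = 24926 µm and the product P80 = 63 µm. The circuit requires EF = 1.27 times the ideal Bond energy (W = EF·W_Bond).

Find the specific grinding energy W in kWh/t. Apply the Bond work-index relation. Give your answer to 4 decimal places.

W = 10 Wi (1/√P80 − 1/√F80)  [Bond]
1/√63 = 0.125988;  1/√24926 = 0.006334
W = 10·5.3·(0.125988 − 0.006334) = 6.3417 kWh/t
Apply correction: 6.3417 × 1.27 = 8.0539 kWh/t

W = 8.0539 kWh/t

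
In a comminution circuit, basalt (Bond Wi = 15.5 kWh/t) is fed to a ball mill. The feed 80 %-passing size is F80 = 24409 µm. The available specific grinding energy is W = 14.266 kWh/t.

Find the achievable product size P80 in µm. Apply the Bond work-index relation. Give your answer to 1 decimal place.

Bond:  W = 10 Wi (1/√P − 1/√F)
P80^-0.5 = F80^-0.5 + W/(10 Wi)
  = 14.2660/(10·15.5) + 1/√24409 = 0.092039 + 0.006401 = 0.098439
P80 = (1/0.098439)² = 10.1585² = 103.20 µm

P80 = 103.2 µm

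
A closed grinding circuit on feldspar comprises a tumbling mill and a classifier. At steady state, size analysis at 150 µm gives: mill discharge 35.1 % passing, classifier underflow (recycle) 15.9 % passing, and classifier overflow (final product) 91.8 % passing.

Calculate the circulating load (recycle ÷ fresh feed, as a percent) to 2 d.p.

CL = 295.31 %

Balance %-passing 150 µm (r = R/F):
r = (o − d)/(d − u)
r = (91.8 − 35.1)/(35.1 − 15.9) = 56.7/19.2 = 2.9531
CL = 100·r = 295.31 %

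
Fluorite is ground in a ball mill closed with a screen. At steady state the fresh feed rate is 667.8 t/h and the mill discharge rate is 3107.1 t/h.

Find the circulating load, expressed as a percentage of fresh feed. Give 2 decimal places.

Steady state: M = F + R.
R = M − F = 3107.1 − 667.8 = 2439.3 t/h
CL = 100·R/F = 100·2439.3/667.8 = 365.27 %

CL = 365.27 %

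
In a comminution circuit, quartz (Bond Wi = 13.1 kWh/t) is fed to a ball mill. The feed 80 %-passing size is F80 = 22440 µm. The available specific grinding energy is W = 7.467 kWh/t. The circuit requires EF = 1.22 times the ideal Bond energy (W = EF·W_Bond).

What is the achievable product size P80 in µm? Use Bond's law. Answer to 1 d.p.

Bond:  W = 10 Wi (1/√P − 1/√F)
W_Bond = W / EF = 7.467 / 1.22 = 6.1205 kWh/t
⇒ 1/√P80 = W_Bond/(10·Wi) + 1/√F80
  = 6.1205/(10·13.1) + 1/√22440 = 0.046721 + 0.006676 = 0.053397
P80 = (1/0.053397)² = 18.7277² = 350.73 µm

P80 = 350.7 µm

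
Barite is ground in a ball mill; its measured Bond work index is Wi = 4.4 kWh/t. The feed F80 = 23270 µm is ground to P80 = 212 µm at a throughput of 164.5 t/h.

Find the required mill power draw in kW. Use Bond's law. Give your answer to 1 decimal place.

P = 449.7 kW

Bond:  W = 10 Wi (1/√P − 1/√F)
W = 10·4.4·(1/√212 − 1/√23270) = 10·4.4·(0.062125) = 2.7335 kWh/t
Mill draw = 2.7335 × 164.5 = 449.7 kW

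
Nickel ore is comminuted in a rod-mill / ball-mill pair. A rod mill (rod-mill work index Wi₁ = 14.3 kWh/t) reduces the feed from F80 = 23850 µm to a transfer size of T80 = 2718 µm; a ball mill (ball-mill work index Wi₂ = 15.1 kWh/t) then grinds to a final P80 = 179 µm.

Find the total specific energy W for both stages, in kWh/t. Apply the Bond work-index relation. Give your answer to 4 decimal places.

W = 10·Wi·(P80^(-½) − F80^(-½))
Stage 1 (23850→2718 µm, Wi₁=14.3): W₁ = 10·14.3·(0.019181 − 0.006475) = 1.8169 kWh/t
Stage 2 (2718→179 µm, Wi₂=15.1): W₂ = 10·15.1·(0.074744 − 0.019181) = 8.3899 kWh/t
W = W₁ + W₂ = 1.8169 + 8.3899 = 10.2069 kWh/t

W = 10.2069 kWh/t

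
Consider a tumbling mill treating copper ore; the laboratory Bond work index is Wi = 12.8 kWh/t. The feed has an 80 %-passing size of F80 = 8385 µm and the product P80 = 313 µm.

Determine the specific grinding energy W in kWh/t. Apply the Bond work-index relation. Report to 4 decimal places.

W = 5.8371 kWh/t

W_Bond = 10·Wi·(1/√P₈₀ − 1/√F₈₀)
1/√313 = 0.056523;  1/√8385 = 0.010921
W = 10·12.8·(0.056523 − 0.010921) = 5.8371 kWh/t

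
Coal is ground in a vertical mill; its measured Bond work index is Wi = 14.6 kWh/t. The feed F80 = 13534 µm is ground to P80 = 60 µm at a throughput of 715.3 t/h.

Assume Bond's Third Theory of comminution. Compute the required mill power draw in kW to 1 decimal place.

P = 12584.7 kW

Bond:  W = 10 Wi (1/√P − 1/√F)
W = 10·14.6·(1/√60 − 1/√13534) = 10·14.6·(0.120504) = 17.5935 kWh/t
Mill draw = 17.5935 × 715.3 = 12584.7 kW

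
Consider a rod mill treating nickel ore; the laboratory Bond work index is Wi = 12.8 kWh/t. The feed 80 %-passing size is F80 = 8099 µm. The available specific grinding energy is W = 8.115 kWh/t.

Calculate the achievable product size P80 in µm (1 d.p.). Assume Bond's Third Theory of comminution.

Bond: W = 10·Wi·(1/√P80 − 1/√F80)
⇒ 1/√P80 = W/(10·Wi) + 1/√F80
  = 8.1150/(10·12.8) + 1/√8099 = 0.063398 + 0.011112 = 0.074510
P80 = (1/0.074510)² = 13.4210² = 180.12 µm

P80 = 180.1 µm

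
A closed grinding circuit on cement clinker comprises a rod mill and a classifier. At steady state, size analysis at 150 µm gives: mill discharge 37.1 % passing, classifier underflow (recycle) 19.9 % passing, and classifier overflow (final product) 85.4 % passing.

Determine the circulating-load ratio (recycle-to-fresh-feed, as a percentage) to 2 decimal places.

CL = 280.81 %

Balance %-passing 150 µm (r = R/F):
r = (o − d)/(d − u)
r = (85.4 − 37.1)/(37.1 − 19.9) = 48.3/17.2 = 2.8081
CL = 100·r = 280.81 %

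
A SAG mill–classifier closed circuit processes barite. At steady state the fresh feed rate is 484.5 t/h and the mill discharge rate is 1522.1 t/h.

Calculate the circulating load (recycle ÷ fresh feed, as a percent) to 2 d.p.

CL = 214.16 %

Steady state: M = F + R.
R = M − F = 1522.1 − 484.5 = 1037.6 t/h
CL = 100·R/F = 100·1037.6/484.5 = 214.16 %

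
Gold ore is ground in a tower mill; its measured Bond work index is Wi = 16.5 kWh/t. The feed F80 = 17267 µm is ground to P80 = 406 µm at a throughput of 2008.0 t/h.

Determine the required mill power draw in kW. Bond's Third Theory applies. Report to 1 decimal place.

P = 13921.8 kW

W = 10 Wi (P80^-0.5 − F80^-0.5)
W = 10·16.5·(1/√406 − 1/√17267) = 10·16.5·(0.042019) = 6.9331 kWh/t
Mill draw = 6.9331 × 2008.0 = 13921.8 kW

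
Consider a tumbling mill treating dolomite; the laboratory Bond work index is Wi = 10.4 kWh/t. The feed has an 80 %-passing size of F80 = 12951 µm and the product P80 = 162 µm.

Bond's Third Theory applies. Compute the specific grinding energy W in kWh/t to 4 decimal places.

Bond:  W = 10 Wi (1/√P − 1/√F)
1/√162 = 0.078567;  1/√12951 = 0.008787
W = 10·10.4·(0.078567 − 0.008787) = 7.2571 kWh/t

W = 7.2571 kWh/t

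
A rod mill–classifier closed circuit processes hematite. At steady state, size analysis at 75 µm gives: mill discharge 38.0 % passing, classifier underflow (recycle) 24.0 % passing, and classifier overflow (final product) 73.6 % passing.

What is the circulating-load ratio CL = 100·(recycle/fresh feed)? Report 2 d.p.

Classifier node, passing 75 µm:
(1+r)·d = r·u + o ⇒ r = (o−d)/(d−u)
r = (73.6 − 38.0)/(38.0 − 24.0) = 35.6/14.0 = 2.5429
CL = 100·r = 254.29 %

CL = 254.29 %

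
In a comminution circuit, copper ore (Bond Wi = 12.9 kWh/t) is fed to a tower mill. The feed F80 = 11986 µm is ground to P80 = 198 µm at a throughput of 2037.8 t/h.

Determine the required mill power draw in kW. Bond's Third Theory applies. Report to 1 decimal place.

P = 16280.7 kW

W = 10 Wi / √P80 − 10 Wi / √F80
W = 10·12.9·(1/√198 − 1/√11986) = 10·12.9·(0.061933) = 7.9893 kWh/t
P = W·T = 7.9893·2037.8 = 16280.7 kW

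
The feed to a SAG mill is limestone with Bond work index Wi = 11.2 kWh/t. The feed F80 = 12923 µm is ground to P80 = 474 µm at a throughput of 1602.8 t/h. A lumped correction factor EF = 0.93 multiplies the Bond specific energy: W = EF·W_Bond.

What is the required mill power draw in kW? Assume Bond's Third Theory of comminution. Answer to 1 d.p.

Bond:  W = 10 Wi (1/√P − 1/√F)
W = 10·11.2·(1/√474 − 1/√12923) = 10·11.2·(0.037135) = 4.1591 kWh/t
With EF = 0.93: W = 4.1591·0.93 = 3.8680 kWh/t
Mill draw = 3.8680 × 1602.8 = 6199.6 kW

P = 6199.6 kW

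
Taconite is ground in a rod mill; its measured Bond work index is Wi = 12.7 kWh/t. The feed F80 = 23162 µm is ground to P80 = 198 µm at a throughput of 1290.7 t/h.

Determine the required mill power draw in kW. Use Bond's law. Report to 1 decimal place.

Bond:  W = 10 Wi (1/√P − 1/√F)
W = 10·12.7·(1/√198 − 1/√23162) = 10·12.7·(0.064496) = 8.1910 kWh/t
P = W·T = 8.1910·1290.7 = 10572.1 kW

P = 10572.1 kW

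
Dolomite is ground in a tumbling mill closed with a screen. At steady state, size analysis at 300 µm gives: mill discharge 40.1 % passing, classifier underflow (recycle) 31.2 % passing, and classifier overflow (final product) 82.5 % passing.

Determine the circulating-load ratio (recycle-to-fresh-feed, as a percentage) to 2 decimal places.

Balance %-passing 300 µm (r = R/F):
(1+r)d = ru + o → r = (o−d)/(d−u)
r = (82.5 − 40.1)/(40.1 − 31.2) = 42.4/8.9 = 4.7640
CL = 100·r = 476.40 %

CL = 476.40 %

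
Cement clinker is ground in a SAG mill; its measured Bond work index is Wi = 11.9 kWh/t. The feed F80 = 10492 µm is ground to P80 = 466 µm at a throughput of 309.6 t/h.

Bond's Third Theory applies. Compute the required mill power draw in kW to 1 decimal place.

W = 10·Wi·[P80^(−½) − F80^(−½)]
W = 10·11.9·(1/√466 − 1/√10492) = 10·11.9·(0.036561) = 4.3508 kWh/t
Mill draw = 4.3508 × 309.6 = 1347.0 kW

P = 1347.0 kW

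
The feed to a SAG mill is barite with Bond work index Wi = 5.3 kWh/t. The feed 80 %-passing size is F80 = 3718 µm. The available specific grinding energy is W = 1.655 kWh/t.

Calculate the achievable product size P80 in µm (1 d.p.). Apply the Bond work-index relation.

W = 10 Wi / √P80 − 10 Wi / √F80
1/√P80 = 1/√F80 + W/(10·Wi)
  = 1.6550/(10·5.3) + 1/√3718 = 0.031226 + 0.016400 = 0.047626
P80 = (1/0.047626)² = 20.9967² = 440.86 µm

P80 = 440.9 µm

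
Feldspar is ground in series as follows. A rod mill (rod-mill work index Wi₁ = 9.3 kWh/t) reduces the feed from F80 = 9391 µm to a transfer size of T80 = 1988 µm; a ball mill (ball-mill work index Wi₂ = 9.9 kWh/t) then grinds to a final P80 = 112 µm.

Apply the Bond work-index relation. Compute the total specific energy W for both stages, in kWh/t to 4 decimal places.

W = 10 Wi / √P80 − 10 Wi / √F80
Stage 1 (9391→1988 µm, Wi₁=9.3): W₁ = 10·9.3·(0.022428 − 0.010319) = 1.1261 kWh/t
Stage 2 (1988→112 µm, Wi₂=9.9): W₂ = 10·9.9·(0.094491 − 0.022428) = 7.1342 kWh/t
W = W₁ + W₂ = 1.1261 + 7.1342 = 8.2604 kWh/t

W = 8.2604 kWh/t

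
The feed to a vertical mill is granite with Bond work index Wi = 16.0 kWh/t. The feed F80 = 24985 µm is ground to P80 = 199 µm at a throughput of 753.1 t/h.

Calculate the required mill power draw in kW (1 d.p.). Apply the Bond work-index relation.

P = 7779.4 kW

W = 10 Wi / √P80 − 10 Wi / √F80
W = 10·16.0·(1/√199 − 1/√24985) = 10·16.0·(0.064562) = 10.3299 kWh/t
P_mill = W·ṁ = 10.3299·753.1 = 7779.4 kW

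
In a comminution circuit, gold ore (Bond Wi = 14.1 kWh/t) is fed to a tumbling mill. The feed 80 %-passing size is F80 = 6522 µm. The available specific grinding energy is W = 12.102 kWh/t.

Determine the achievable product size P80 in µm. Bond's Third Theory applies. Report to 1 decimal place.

P80 = 103.7 µm

W = 10·Wi·(P80^(-½) − F80^(-½))
P80^-0.5 = F80^-0.5 + W/(10 Wi)
  = 12.1020/(10·14.1) + 1/√6522 = 0.085830 + 0.012383 = 0.098212
P80 = (1/0.098212)² = 10.1820² = 103.67 µm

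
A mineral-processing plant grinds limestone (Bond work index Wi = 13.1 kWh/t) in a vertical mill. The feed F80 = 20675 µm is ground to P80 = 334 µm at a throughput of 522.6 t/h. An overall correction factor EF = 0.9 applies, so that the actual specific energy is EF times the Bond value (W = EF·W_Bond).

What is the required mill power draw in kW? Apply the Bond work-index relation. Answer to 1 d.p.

W = 10 Wi / √P80 − 10 Wi / √F80
W = 10·13.1·(1/√334 − 1/√20675) = 10·13.1·(0.047763) = 6.2569 kWh/t
Apply correction: 6.2569 × 0.9 = 5.6312 kWh/t
P_mill = W·ṁ = 5.6312·522.6 = 2942.9 kW

P = 2942.9 kW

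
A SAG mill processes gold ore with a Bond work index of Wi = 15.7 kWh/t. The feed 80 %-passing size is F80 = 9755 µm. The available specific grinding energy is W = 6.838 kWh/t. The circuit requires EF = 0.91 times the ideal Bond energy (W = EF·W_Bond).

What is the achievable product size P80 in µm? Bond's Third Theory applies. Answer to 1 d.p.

Bond: W = 10·Wi·(1/√P80 − 1/√F80)
W_Bond = W / EF = 6.838 / 0.91 = 7.5143 kWh/t
⇒ 1/√P80 = W_Bond/(10·Wi) + 1/√F80
  = 7.5143/(10·15.7) + 1/√9755 = 0.047862 + 0.010125 = 0.057986
P80 = (1/0.057986)² = 17.2454² = 297.40 µm

P80 = 297.4 µm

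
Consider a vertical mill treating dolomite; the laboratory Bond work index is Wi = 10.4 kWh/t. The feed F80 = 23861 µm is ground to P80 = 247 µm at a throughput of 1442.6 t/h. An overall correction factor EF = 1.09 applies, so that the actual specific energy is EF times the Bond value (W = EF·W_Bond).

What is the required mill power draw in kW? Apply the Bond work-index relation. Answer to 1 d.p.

W = 10·Wi·(P80^(-½) − F80^(-½))
W = 10·10.4·(1/√247 − 1/√23861) = 10·10.4·(0.057155) = 5.9441 kWh/t
With EF = 1.09: W = 5.9441·1.09 = 6.4791 kWh/t
Power = W × throughput = 6.4791 kWh/t × 1442.6 t/h = 9346.7 kW

P = 9346.7 kW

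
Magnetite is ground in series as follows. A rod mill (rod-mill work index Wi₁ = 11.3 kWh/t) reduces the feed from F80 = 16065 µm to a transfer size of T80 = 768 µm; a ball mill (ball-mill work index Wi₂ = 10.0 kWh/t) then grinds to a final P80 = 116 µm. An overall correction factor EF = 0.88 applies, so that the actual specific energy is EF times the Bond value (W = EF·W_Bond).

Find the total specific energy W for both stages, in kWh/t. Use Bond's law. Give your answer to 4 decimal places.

W = 7.7989 kWh/t

W = 10 Wi / √P80 − 10 Wi / √F80
Stage 1 (16065→768 µm, Wi₁=11.3): W₁ = 10·11.3·(0.036084 − 0.007890) = 3.1860 kWh/t
Stage 2 (768→116 µm, Wi₂=10.0): W₂ = 10·10.0·(0.092848 − 0.036084) = 5.6763 kWh/t
W = W₁ + W₂ = 3.1860 + 5.6763 = 8.8623 kWh/t
W_actual = 0.88 × 8.8623 = 7.7989 kWh/t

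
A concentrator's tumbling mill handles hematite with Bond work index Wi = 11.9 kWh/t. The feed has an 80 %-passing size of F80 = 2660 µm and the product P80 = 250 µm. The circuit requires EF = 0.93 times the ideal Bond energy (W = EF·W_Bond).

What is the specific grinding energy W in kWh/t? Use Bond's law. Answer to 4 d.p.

W = 10 Wi (P80^-0.5 − F80^-0.5)
1/√250 = 0.063246;  1/√2660 = 0.019389
W = 10·11.9·(0.063246 − 0.019389) = 5.2189 kWh/t
W_actual = 0.93 × 5.2189 = 4.8536 kWh/t

W = 4.8536 kWh/t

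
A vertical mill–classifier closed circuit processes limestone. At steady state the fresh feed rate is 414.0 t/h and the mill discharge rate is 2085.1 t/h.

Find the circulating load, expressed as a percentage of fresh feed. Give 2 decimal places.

CL = 403.65 %

Steady state: M = F + R.
R = M − F = 2085.1 − 414.0 = 1671.1 t/h
CL = 100·R/F = 100·1671.1/414.0 = 403.65 %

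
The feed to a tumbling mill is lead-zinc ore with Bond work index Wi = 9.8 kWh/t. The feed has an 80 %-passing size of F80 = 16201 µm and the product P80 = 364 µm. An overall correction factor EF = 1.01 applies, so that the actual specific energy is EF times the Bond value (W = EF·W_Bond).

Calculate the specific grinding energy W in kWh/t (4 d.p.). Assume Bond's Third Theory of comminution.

W = 10·Wi·[P80^(−½) − F80^(−½)]
1/√364 = 0.052414;  1/√16201 = 0.007856
W = 10·9.8·(0.052414 − 0.007856) = 4.3667 kWh/t
W_actual = 1.01 × 4.3667 = 4.4103 kWh/t

W = 4.4103 kWh/t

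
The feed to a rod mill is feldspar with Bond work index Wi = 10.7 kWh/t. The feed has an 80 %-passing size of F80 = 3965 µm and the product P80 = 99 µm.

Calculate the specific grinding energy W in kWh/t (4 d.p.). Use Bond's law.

Bond: W = 10·Wi·(1/√P80 − 1/√F80)
1/√99 = 0.100504;  1/√3965 = 0.015881
W = 10·10.7·(0.100504 − 0.015881) = 9.0546 kWh/t

W = 9.0546 kWh/t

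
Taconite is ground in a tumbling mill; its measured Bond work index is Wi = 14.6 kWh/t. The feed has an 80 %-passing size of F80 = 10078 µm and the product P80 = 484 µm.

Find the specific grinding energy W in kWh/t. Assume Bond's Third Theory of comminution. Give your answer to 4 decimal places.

W = 5.1820 kWh/t

W = 10·Wi·(P80^(-½) − F80^(-½))
1/√484 = 0.045455;  1/√10078 = 0.009961
W = 10·14.6·(0.045455 − 0.009961) = 5.1820 kWh/t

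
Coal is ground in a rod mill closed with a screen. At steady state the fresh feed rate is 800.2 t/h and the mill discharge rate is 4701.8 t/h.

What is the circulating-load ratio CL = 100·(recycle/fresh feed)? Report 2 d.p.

Discharge = new feed + return, hence
R = M − F = 4701.8 − 800.2 = 3901.6 t/h
CL = 100·R/F = 100·3901.6/800.2 = 487.58 %

CL = 487.58 %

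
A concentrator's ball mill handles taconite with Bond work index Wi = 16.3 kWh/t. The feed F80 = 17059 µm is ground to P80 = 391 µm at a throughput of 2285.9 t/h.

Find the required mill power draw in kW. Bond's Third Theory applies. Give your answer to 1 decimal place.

P = 15990.5 kW

W = 10·Wi·[P80^(−½) − F80^(−½)]
W = 10·16.3·(1/√391 − 1/√17059) = 10·16.3·(0.042916) = 6.9953 kWh/t
P = W·T = 6.9953·2285.9 = 15990.5 kW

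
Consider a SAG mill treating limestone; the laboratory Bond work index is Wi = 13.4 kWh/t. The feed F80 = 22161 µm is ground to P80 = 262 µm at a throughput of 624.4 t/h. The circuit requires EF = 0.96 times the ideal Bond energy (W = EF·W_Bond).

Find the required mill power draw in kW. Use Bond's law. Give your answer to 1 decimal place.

P = 4422.8 kW

W = 10·Wi·(P80^(-½) − F80^(-½))
W = 10·13.4·(1/√262 − 1/√22161) = 10·13.4·(0.055063) = 7.3784 kWh/t
W_actual = 0.96 × 7.3784 = 7.0833 kWh/t
Mill draw = 7.0833 × 624.4 = 4422.8 kW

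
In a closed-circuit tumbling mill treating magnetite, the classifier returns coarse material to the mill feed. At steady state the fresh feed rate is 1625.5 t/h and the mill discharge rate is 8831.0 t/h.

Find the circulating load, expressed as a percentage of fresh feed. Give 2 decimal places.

M = F + R at steady state, so:
R = M − F = 8831.0 − 1625.5 = 7205.5 t/h
CL = 100·R/F = 100·7205.5/1625.5 = 443.28 %

CL = 443.28 %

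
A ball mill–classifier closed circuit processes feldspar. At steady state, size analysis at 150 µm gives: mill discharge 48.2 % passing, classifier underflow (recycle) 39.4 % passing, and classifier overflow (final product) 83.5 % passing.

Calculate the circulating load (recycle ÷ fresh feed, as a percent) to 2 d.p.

CL = 401.14 %

Let r = R/F. Size balance at 150 µm:
d + r·d = r·u + o → r(d−u) = o−d
r = (83.5 − 48.2)/(48.2 − 39.4) = 35.3/8.8 = 4.0114
CL = 100·r = 401.14 %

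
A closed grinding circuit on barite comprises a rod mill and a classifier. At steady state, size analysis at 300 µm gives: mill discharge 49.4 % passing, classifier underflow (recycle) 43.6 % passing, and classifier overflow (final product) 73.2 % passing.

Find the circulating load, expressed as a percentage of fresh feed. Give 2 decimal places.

CL = 410.34 %

Classifier node, passing 300 µm:
(1+r)·d = r·u + o ⇒ r = (o−d)/(d−u)
r = (73.2 − 49.4)/(49.4 − 43.6) = 23.8/5.8 = 4.1034
CL = 100·r = 410.34 %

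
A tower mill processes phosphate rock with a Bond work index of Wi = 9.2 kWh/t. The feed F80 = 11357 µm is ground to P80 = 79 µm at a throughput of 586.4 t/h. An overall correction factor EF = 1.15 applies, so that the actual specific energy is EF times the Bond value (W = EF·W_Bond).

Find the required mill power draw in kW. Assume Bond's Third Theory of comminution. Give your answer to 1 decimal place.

W = 10 Wi / √P80 − 10 Wi / √F80
W = 10·9.2·(1/√79 − 1/√11357) = 10·9.2·(0.103125) = 9.4875 kWh/t
Apply correction: 9.4875 × 1.15 = 10.9106 kWh/t
P = W·T = 10.9106·586.4 = 6398.0 kW

P = 6398.0 kW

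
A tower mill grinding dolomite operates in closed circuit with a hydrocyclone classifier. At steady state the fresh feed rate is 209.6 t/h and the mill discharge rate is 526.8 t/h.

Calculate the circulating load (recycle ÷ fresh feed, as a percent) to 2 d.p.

Mill node: discharge = fresh + recycle.
R = M − F = 526.8 − 209.6 = 317.2 t/h
CL = 100·R/F = 100·317.2/209.6 = 151.34 %

CL = 151.34 %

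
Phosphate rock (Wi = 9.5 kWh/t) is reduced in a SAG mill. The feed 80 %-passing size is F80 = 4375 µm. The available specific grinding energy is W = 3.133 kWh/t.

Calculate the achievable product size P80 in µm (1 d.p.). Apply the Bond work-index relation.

W = 10 Wi (1/√P80 − 1/√F80)  [Bond]
P80^-0.5 = F80^-0.5 + W/(10 Wi)
  = 3.1330/(10·9.5) + 1/√4375 = 0.032979 + 0.015119 = 0.048098
P80 = (1/0.048098)² = 20.7911² = 432.27 µm

P80 = 432.3 µm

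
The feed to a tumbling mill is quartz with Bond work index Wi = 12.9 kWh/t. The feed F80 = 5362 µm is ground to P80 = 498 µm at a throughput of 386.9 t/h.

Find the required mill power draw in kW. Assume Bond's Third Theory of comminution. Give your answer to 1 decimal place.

Bond: W = 10·Wi·(1/√P80 − 1/√F80)
W = 10·12.9·(1/√498 − 1/√5362) = 10·12.9·(0.031155) = 4.0190 kWh/t
Power = W × throughput = 4.0190 kWh/t × 386.9 t/h = 1554.9 kW

P = 1554.9 kW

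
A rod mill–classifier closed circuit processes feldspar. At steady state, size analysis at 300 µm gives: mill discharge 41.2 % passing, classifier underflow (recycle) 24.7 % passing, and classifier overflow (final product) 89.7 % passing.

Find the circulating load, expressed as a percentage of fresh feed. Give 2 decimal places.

CL = 293.94 %

Classifier node, passing 300 µm:
d + r·d = r·u + o → r(d−u) = o−d
r = (89.7 − 41.2)/(41.2 − 24.7) = 48.5/16.5 = 2.9394
CL = 100·r = 293.94 %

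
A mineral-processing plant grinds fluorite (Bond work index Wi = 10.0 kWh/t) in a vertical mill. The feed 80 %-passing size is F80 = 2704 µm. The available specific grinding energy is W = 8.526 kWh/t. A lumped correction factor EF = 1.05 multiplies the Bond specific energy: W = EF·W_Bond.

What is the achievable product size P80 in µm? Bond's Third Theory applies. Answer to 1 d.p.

W = 10·Wi·[P80^(−½) − F80^(−½)]
W_Bond = W / EF = 8.526 / 1.05 = 8.1200 kWh/t
P80^-0.5 = F80^-0.5 + W_Bond/(10 Wi)
  = 8.1200/(10·10.0) + 1/√2704 = 0.081200 + 0.019231 = 0.100431
P80 = (1/0.100431)² = 9.9571² = 99.14 µm

P80 = 99.1 µm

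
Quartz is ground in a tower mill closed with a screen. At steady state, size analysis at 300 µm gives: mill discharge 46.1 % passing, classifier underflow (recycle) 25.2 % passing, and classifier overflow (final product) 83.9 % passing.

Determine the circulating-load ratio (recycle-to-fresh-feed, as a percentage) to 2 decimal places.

CL = 180.86 %

Classifier node, passing 300 µm:
(1+r)d = ru + o → r = (o−d)/(d−u)
r = (83.9 − 46.1)/(46.1 − 25.2) = 37.8/20.9 = 1.8086
CL = 100·r = 180.86 %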